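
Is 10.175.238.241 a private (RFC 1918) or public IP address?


RFC 1918 private ranges:
  10.0.0.0/8 (10.0.0.0 - 10.255.255.255)
  172.16.0.0/12 (172.16.0.0 - 172.31.255.255)
  192.168.0.0/16 (192.168.0.0 - 192.168.255.255)
Private (in 10.0.0.0/8)


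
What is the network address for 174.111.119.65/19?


IP:   10101110.01101111.01110111.01000001
Mask: 11111111.11111111.11100000.00000000
AND operation:
Net:  10101110.01101111.01100000.00000000
Network: 174.111.96.0/19


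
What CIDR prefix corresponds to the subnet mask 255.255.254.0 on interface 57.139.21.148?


Binary: 11111111.11111111.11111110.00000000
Count leading 1s
Prefix: /23


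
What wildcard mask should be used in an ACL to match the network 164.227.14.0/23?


Subnet mask: 255.255.254.0
Wildcard = 255.255.255.255 - subnet mask
255 - 255 = 0
255 - 255 = 0
255 - 254 = 1
255 - 0 = 255
Wildcard: 0.0.1.255


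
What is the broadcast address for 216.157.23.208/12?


Network: 216.144.0.0/12
Host bits = 20
Set all host bits to 1:
Broadcast: 216.159.255.255


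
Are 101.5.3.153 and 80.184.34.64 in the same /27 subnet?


Mask: 255.255.255.224
101.5.3.153 AND mask = 101.5.3.128
80.184.34.64 AND mask = 80.184.34.64
No, different subnets (101.5.3.128 vs 80.184.34.64)


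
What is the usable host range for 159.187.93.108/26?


Network: 159.187.93.64
Broadcast: 159.187.93.127
First usable = network + 1
Last usable = broadcast - 1
Range: 159.187.93.65 to 159.187.93.126


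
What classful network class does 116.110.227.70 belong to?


First octet: 116
Binary: 01110100
0xxxxxxx -> Class A (1-126)
Class A, default mask 255.0.0.0 (/8)


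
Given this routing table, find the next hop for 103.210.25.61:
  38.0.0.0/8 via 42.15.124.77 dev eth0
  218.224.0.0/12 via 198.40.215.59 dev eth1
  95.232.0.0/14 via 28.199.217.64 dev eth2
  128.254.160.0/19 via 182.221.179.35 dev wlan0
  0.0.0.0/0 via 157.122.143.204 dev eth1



Longest prefix match for 103.210.25.61:
  /8 38.0.0.0: no
  /12 218.224.0.0: no
  /14 95.232.0.0: no
  /19 128.254.160.0: no
  /0 0.0.0.0: MATCH
Selected: next-hop 157.122.143.204 via eth1 (matched /0)


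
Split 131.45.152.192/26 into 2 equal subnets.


New prefix = 26 + 1 = 27
Each subnet has 32 addresses
  131.45.152.192/27
  131.45.152.224/27
Subnets: 131.45.152.192/27, 131.45.152.224/27


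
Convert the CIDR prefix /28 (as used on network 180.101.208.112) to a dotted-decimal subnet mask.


/28 means 28 network bits, 4 host bits
Binary: 11111111111111111111111111110000
Mask: 255.255.255.240


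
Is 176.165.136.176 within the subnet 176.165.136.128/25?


Subnet network: 176.165.136.128
Test IP AND mask: 176.165.136.128
Yes, 176.165.136.176 is in 176.165.136.128/25


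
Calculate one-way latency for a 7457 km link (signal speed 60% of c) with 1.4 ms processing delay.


Speed = 0.6 * 3e5 km/s = 180000 km/s
Propagation delay = 7457 / 180000 = 0.0414 s = 41.4278 ms
Processing delay = 1.4 ms
Total one-way latency = 42.8278 ms


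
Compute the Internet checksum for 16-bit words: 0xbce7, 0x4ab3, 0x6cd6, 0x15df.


Sum all words (with carry folding):
+ 0xbce7 = 0xbce7
+ 0x4ab3 = 0x079b
+ 0x6cd6 = 0x7471
+ 0x15df = 0x8a50
One's complement: ~0x8a50
Checksum = 0x75af


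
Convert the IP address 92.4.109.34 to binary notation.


92 = 01011100
4 = 00000100
109 = 01101101
34 = 00100010
Binary: 01011100.00000100.01101101.00100010


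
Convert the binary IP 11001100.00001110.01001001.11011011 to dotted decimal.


11001100 = 204
00001110 = 14
01001001 = 73
11011011 = 219
IP: 204.14.73.219


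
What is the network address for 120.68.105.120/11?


IP:   01111000.01000100.01101001.01111000
Mask: 11111111.11100000.00000000.00000000
AND operation:
Net:  01111000.01000000.00000000.00000000
Network: 120.64.0.0/11


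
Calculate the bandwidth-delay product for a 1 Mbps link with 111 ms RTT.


BDP = bandwidth * RTT
= 1 Mbps * 111 ms
= 1 * 1e6 * 111 / 1000 bits
= 111000 bits
= 13875 bytes
= 13.5498 KB
BDP = 111000 bits (13875 bytes)


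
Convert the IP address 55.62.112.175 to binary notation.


55 = 00110111
62 = 00111110
112 = 01110000
175 = 10101111
Binary: 00110111.00111110.01110000.10101111


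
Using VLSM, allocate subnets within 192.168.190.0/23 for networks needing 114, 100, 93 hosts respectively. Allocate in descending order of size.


114 hosts -> /25 (126 usable): 192.168.190.0/25
100 hosts -> /25 (126 usable): 192.168.190.128/25
93 hosts -> /25 (126 usable): 192.168.191.0/25
Allocation: 192.168.190.0/25 (114 hosts, 126 usable); 192.168.190.128/25 (100 hosts, 126 usable); 192.168.191.0/25 (93 hosts, 126 usable)


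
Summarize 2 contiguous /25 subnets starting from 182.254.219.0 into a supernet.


Original prefix: /25
Number of subnets: 2 = 2^1
New prefix = 25 - 1 = 24
Supernet: 182.254.219.0/24


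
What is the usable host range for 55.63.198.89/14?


Network: 55.60.0.0
Broadcast: 55.63.255.255
First usable = network + 1
Last usable = broadcast - 1
Range: 55.60.0.1 to 55.63.255.254


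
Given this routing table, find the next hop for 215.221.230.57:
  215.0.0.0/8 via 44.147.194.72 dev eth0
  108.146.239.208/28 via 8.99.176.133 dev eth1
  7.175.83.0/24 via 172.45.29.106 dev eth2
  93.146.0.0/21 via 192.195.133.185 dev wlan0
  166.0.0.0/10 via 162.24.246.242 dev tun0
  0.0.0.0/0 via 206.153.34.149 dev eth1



Longest prefix match for 215.221.230.57:
  /8 215.0.0.0: MATCH
  /28 108.146.239.208: no
  /24 7.175.83.0: no
  /21 93.146.0.0: no
  /10 166.0.0.0: no
  /0 0.0.0.0: MATCH
Selected: next-hop 44.147.194.72 via eth0 (matched /8)


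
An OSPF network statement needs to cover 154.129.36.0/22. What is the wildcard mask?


Subnet mask: 255.255.252.0
Wildcard = 255.255.255.255 - subnet mask
255 - 255 = 0
255 - 255 = 0
255 - 252 = 3
255 - 0 = 255
Wildcard: 0.0.3.255


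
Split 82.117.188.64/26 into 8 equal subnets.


New prefix = 26 + 3 = 29
Each subnet has 8 addresses
  82.117.188.64/29
  82.117.188.72/29
  82.117.188.80/29
  82.117.188.88/29
  82.117.188.96/29
  82.117.188.104/29
  82.117.188.112/29
  82.117.188.120/29
Subnets: 82.117.188.64/29, 82.117.188.72/29, 82.117.188.80/29, 82.117.188.88/29, 82.117.188.96/29, 82.117.188.104/29, 82.117.188.112/29, 82.117.188.120/29


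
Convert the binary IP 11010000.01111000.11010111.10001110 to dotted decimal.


11010000 = 208
01111000 = 120
11010111 = 215
10001110 = 142
IP: 208.120.215.142


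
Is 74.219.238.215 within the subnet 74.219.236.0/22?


Subnet network: 74.219.236.0
Test IP AND mask: 74.219.236.0
Yes, 74.219.238.215 is in 74.219.236.0/22


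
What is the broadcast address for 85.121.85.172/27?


Network: 85.121.85.160/27
Host bits = 5
Set all host bits to 1:
Broadcast: 85.121.85.191


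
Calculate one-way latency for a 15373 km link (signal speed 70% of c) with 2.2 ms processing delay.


Speed = 0.7 * 3e5 km/s = 210000 km/s
Propagation delay = 15373 / 210000 = 0.0732 s = 73.2048 ms
Processing delay = 2.2 ms
Total one-way latency = 75.4048 ms


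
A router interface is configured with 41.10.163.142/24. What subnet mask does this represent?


/24 means 24 network bits, 8 host bits
Binary: 11111111111111111111111100000000
Mask: 255.255.255.0


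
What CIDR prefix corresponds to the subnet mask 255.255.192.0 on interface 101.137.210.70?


Binary: 11111111.11111111.11000000.00000000
Count leading 1s
Prefix: /18


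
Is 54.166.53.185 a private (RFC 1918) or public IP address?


RFC 1918 private ranges:
  10.0.0.0/8 (10.0.0.0 - 10.255.255.255)
  172.16.0.0/12 (172.16.0.0 - 172.31.255.255)
  192.168.0.0/16 (192.168.0.0 - 192.168.255.255)
Public (not in any RFC 1918 range)


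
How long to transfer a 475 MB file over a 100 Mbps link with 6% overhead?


Effective throughput = 100 * (1 - 6/100) = 94 Mbps
File size in Mb = 475 * 8 = 3800 Mb
Time = 3800 / 94
Time = 40.4255 seconds


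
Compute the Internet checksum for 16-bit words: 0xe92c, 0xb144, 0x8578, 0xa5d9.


Sum all words (with carry folding):
+ 0xe92c = 0xe92c
+ 0xb144 = 0x9a71
+ 0x8578 = 0x1fea
+ 0xa5d9 = 0xc5c3
One's complement: ~0xc5c3
Checksum = 0x3a3c


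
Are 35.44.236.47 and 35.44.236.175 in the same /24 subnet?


Mask: 255.255.255.0
35.44.236.47 AND mask = 35.44.236.0
35.44.236.175 AND mask = 35.44.236.0
Yes, same subnet (35.44.236.0)


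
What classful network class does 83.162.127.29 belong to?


First octet: 83
Binary: 01010011
0xxxxxxx -> Class A (1-126)
Class A, default mask 255.0.0.0 (/8)


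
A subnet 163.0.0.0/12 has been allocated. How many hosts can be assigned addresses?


Host bits = 32 - 12 = 20
Total addresses = 2^20 = 1048576
Usable = total - 2 (network and broadcast)
Usable hosts: 1048574


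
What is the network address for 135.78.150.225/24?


IP:   10000111.01001110.10010110.11100001
Mask: 11111111.11111111.11111111.00000000
AND operation:
Net:  10000111.01001110.10010110.00000000
Network: 135.78.150.0/24


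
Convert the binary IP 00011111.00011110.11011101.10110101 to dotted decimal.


00011111 = 31
00011110 = 30
11011101 = 221
10110101 = 181
IP: 31.30.221.181


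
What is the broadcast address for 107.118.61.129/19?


Network: 107.118.32.0/19
Host bits = 13
Set all host bits to 1:
Broadcast: 107.118.63.255


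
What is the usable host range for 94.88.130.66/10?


Network: 94.64.0.0
Broadcast: 94.127.255.255
First usable = network + 1
Last usable = broadcast - 1
Range: 94.64.0.1 to 94.127.255.254


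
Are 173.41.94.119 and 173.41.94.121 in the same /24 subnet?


Mask: 255.255.255.0
173.41.94.119 AND mask = 173.41.94.0
173.41.94.121 AND mask = 173.41.94.0
Yes, same subnet (173.41.94.0)


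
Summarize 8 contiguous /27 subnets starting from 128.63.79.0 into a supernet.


Original prefix: /27
Number of subnets: 8 = 2^3
New prefix = 27 - 3 = 24
Supernet: 128.63.79.0/24


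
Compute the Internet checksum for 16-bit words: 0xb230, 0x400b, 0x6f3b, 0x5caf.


Sum all words (with carry folding):
+ 0xb230 = 0xb230
+ 0x400b = 0xf23b
+ 0x6f3b = 0x6177
+ 0x5caf = 0xbe26
One's complement: ~0xbe26
Checksum = 0x41d9


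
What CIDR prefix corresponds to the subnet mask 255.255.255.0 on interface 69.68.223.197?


Binary: 11111111.11111111.11111111.00000000
Count leading 1s
Prefix: /24


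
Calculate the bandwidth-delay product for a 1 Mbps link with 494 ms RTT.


BDP = bandwidth * RTT
= 1 Mbps * 494 ms
= 1 * 1e6 * 494 / 1000 bits
= 494000 bits
= 61750 bytes
= 60.3027 KB
BDP = 494000 bits (61750 bytes)


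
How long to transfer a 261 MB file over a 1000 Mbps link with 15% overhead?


Effective throughput = 1000 * (1 - 15/100) = 850 Mbps
File size in Mb = 261 * 8 = 2088 Mb
Time = 2088 / 850
Time = 2.4565 seconds


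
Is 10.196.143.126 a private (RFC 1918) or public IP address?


RFC 1918 private ranges:
  10.0.0.0/8 (10.0.0.0 - 10.255.255.255)
  172.16.0.0/12 (172.16.0.0 - 172.31.255.255)
  192.168.0.0/16 (192.168.0.0 - 192.168.255.255)
Private (in 10.0.0.0/8)


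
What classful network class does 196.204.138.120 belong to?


First octet: 196
Binary: 11000100
110xxxxx -> Class C (192-223)
Class C, default mask 255.255.255.0 (/24)


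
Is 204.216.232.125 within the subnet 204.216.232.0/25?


Subnet network: 204.216.232.0
Test IP AND mask: 204.216.232.0
Yes, 204.216.232.125 is in 204.216.232.0/25


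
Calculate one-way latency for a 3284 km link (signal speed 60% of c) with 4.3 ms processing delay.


Speed = 0.6 * 3e5 km/s = 180000 km/s
Propagation delay = 3284 / 180000 = 0.0182 s = 18.2444 ms
Processing delay = 4.3 ms
Total one-way latency = 22.5444 ms


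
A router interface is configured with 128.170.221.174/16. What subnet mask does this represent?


/16 means 16 network bits, 16 host bits
Binary: 11111111111111110000000000000000
Mask: 255.255.0.0


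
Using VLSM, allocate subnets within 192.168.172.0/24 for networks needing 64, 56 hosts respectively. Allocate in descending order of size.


64 hosts -> /25 (126 usable): 192.168.172.0/25
56 hosts -> /26 (62 usable): 192.168.172.128/26
Allocation: 192.168.172.0/25 (64 hosts, 126 usable); 192.168.172.128/26 (56 hosts, 62 usable)


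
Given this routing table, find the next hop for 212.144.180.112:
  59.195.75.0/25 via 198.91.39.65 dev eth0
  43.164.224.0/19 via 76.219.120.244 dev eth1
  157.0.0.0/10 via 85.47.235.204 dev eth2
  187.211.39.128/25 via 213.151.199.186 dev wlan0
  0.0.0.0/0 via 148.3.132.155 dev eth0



Longest prefix match for 212.144.180.112:
  /25 59.195.75.0: no
  /19 43.164.224.0: no
  /10 157.0.0.0: no
  /25 187.211.39.128: no
  /0 0.0.0.0: MATCH
Selected: next-hop 148.3.132.155 via eth0 (matched /0)


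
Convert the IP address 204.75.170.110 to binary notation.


204 = 11001100
75 = 01001011
170 = 10101010
110 = 01101110
Binary: 11001100.01001011.10101010.01101110


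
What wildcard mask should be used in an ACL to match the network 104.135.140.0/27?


Subnet mask: 255.255.255.224
Wildcard = 255.255.255.255 - subnet mask
255 - 255 = 0
255 - 255 = 0
255 - 255 = 0
255 - 224 = 31
Wildcard: 0.0.0.31


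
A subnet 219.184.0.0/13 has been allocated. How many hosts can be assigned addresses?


Host bits = 32 - 13 = 19
Total addresses = 2^19 = 524288
Usable = total - 2 (network and broadcast)
Usable hosts: 524286


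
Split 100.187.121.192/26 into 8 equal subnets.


New prefix = 26 + 3 = 29
Each subnet has 8 addresses
  100.187.121.192/29
  100.187.121.200/29
  100.187.121.208/29
  100.187.121.216/29
  100.187.121.224/29
  100.187.121.232/29
  100.187.121.240/29
  100.187.121.248/29
Subnets: 100.187.121.192/29, 100.187.121.200/29, 100.187.121.208/29, 100.187.121.216/29, 100.187.121.224/29, 100.187.121.232/29, 100.187.121.240/29, 100.187.121.248/29


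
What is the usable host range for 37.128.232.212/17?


Network: 37.128.128.0
Broadcast: 37.128.255.255
First usable = network + 1
Last usable = broadcast - 1
Range: 37.128.128.1 to 37.128.255.254


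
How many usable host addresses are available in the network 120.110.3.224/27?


Host bits = 32 - 27 = 5
Total addresses = 2^5 = 32
Usable = total - 2 (network and broadcast)
Usable hosts: 30


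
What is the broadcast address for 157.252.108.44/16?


Network: 157.252.0.0/16
Host bits = 16
Set all host bits to 1:
Broadcast: 157.252.255.255


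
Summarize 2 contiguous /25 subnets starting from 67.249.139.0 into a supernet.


Original prefix: /25
Number of subnets: 2 = 2^1
New prefix = 25 - 1 = 24
Supernet: 67.249.139.0/24


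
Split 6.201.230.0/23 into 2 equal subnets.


New prefix = 23 + 1 = 24
Each subnet has 256 addresses
  6.201.230.0/24
  6.201.231.0/24
Subnets: 6.201.230.0/24, 6.201.231.0/24


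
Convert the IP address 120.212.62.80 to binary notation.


120 = 01111000
212 = 11010100
62 = 00111110
80 = 01010000
Binary: 01111000.11010100.00111110.01010000


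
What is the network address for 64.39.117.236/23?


IP:   01000000.00100111.01110101.11101100
Mask: 11111111.11111111.11111110.00000000
AND operation:
Net:  01000000.00100111.01110100.00000000
Network: 64.39.116.0/23


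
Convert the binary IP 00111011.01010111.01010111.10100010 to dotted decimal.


00111011 = 59
01010111 = 87
01010111 = 87
10100010 = 162
IP: 59.87.87.162


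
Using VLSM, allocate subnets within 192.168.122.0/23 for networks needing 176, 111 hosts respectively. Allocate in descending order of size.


176 hosts -> /24 (254 usable): 192.168.122.0/24
111 hosts -> /25 (126 usable): 192.168.123.0/25
Allocation: 192.168.122.0/24 (176 hosts, 254 usable); 192.168.123.0/25 (111 hosts, 126 usable)


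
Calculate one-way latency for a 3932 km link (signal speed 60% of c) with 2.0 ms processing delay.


Speed = 0.6 * 3e5 km/s = 180000 km/s
Propagation delay = 3932 / 180000 = 0.0218 s = 21.8444 ms
Processing delay = 2.0 ms
Total one-way latency = 23.8444 ms


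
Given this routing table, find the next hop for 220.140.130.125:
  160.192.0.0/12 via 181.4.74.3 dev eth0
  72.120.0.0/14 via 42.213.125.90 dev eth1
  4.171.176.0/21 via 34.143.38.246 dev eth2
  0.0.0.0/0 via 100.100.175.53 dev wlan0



Longest prefix match for 220.140.130.125:
  /12 160.192.0.0: no
  /14 72.120.0.0: no
  /21 4.171.176.0: no
  /0 0.0.0.0: MATCH
Selected: next-hop 100.100.175.53 via wlan0 (matched /0)


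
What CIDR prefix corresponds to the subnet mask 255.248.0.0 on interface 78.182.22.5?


Binary: 11111111.11111000.00000000.00000000
Count leading 1s
Prefix: /13


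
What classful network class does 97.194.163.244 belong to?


First octet: 97
Binary: 01100001
0xxxxxxx -> Class A (1-126)
Class A, default mask 255.0.0.0 (/8)


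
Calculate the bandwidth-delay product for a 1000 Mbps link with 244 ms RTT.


BDP = bandwidth * RTT
= 1000 Mbps * 244 ms
= 1000 * 1e6 * 244 / 1000 bits
= 244000000 bits
= 30500000 bytes
= 29785.1562 KB
BDP = 244000000 bits (30500000 bytes)


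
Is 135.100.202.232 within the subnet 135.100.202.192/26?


Subnet network: 135.100.202.192
Test IP AND mask: 135.100.202.192
Yes, 135.100.202.232 is in 135.100.202.192/26


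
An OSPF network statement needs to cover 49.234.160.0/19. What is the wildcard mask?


Subnet mask: 255.255.224.0
Wildcard = 255.255.255.255 - subnet mask
255 - 255 = 0
255 - 255 = 0
255 - 224 = 31
255 - 0 = 255
Wildcard: 0.0.31.255


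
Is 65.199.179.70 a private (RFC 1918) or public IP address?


RFC 1918 private ranges:
  10.0.0.0/8 (10.0.0.0 - 10.255.255.255)
  172.16.0.0/12 (172.16.0.0 - 172.31.255.255)
  192.168.0.0/16 (192.168.0.0 - 192.168.255.255)
Public (not in any RFC 1918 range)


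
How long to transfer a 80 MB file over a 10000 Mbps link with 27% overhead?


Effective throughput = 10000 * (1 - 27/100) = 7300 Mbps
File size in Mb = 80 * 8 = 640 Mb
Time = 640 / 7300
Time = 0.0877 seconds


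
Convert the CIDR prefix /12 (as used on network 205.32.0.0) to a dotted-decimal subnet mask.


/12 means 12 network bits, 20 host bits
Binary: 11111111111100000000000000000000
Mask: 255.240.0.0


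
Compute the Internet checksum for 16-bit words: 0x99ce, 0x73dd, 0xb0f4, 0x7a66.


Sum all words (with carry folding):
+ 0x99ce = 0x99ce
+ 0x73dd = 0x0dac
+ 0xb0f4 = 0xbea0
+ 0x7a66 = 0x3907
One's complement: ~0x3907
Checksum = 0xc6f8


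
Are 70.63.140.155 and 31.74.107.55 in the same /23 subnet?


Mask: 255.255.254.0
70.63.140.155 AND mask = 70.63.140.0
31.74.107.55 AND mask = 31.74.106.0
No, different subnets (70.63.140.0 vs 31.74.106.0)


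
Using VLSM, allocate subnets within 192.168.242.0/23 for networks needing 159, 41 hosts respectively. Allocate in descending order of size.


159 hosts -> /24 (254 usable): 192.168.242.0/24
41 hosts -> /26 (62 usable): 192.168.243.0/26
Allocation: 192.168.242.0/24 (159 hosts, 254 usable); 192.168.243.0/26 (41 hosts, 62 usable)


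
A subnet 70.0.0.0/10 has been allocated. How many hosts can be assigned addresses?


Host bits = 32 - 10 = 22
Total addresses = 2^22 = 4194304
Usable = total - 2 (network and broadcast)
Usable hosts: 4194302


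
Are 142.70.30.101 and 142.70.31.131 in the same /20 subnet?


Mask: 255.255.240.0
142.70.30.101 AND mask = 142.70.16.0
142.70.31.131 AND mask = 142.70.16.0
Yes, same subnet (142.70.16.0)


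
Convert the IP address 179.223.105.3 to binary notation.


179 = 10110011
223 = 11011111
105 = 01101001
3 = 00000011
Binary: 10110011.11011111.01101001.00000011


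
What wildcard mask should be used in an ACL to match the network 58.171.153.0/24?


Subnet mask: 255.255.255.0
Wildcard = 255.255.255.255 - subnet mask
255 - 255 = 0
255 - 255 = 0
255 - 255 = 0
255 - 0 = 255
Wildcard: 0.0.0.255


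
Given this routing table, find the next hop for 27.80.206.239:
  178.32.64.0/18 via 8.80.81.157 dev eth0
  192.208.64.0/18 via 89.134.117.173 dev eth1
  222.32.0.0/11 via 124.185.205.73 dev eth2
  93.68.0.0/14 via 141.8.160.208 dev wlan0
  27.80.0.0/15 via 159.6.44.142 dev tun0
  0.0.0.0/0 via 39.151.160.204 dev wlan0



Longest prefix match for 27.80.206.239:
  /18 178.32.64.0: no
  /18 192.208.64.0: no
  /11 222.32.0.0: no
  /14 93.68.0.0: no
  /15 27.80.0.0: MATCH
  /0 0.0.0.0: MATCH
Selected: next-hop 159.6.44.142 via tun0 (matched /15)


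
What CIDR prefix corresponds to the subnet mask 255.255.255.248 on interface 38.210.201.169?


Binary: 11111111.11111111.11111111.11111000
Count leading 1s
Prefix: /29


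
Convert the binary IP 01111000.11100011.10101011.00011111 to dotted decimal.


01111000 = 120
11100011 = 227
10101011 = 171
00011111 = 31
IP: 120.227.171.31


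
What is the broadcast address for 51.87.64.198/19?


Network: 51.87.64.0/19
Host bits = 13
Set all host bits to 1:
Broadcast: 51.87.95.255


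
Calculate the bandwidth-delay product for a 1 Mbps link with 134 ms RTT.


BDP = bandwidth * RTT
= 1 Mbps * 134 ms
= 1 * 1e6 * 134 / 1000 bits
= 134000 bits
= 16750 bytes
= 16.3574 KB
BDP = 134000 bits (16750 bytes)


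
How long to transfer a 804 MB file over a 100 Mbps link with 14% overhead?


Effective throughput = 100 * (1 - 14/100) = 86 Mbps
File size in Mb = 804 * 8 = 6432 Mb
Time = 6432 / 86
Time = 74.7907 seconds


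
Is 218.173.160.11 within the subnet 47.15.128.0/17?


Subnet network: 47.15.128.0
Test IP AND mask: 218.173.128.0
No, 218.173.160.11 is not in 47.15.128.0/17


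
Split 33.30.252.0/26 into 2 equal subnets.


New prefix = 26 + 1 = 27
Each subnet has 32 addresses
  33.30.252.0/27
  33.30.252.32/27
Subnets: 33.30.252.0/27, 33.30.252.32/27


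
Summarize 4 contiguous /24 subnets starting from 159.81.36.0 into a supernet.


Original prefix: /24
Number of subnets: 4 = 2^2
New prefix = 24 - 2 = 22
Supernet: 159.81.36.0/22


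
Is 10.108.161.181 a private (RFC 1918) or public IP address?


RFC 1918 private ranges:
  10.0.0.0/8 (10.0.0.0 - 10.255.255.255)
  172.16.0.0/12 (172.16.0.0 - 172.31.255.255)
  192.168.0.0/16 (192.168.0.0 - 192.168.255.255)
Private (in 10.0.0.0/8)


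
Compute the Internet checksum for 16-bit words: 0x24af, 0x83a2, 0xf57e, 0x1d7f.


Sum all words (with carry folding):
+ 0x24af = 0x24af
+ 0x83a2 = 0xa851
+ 0xf57e = 0x9dd0
+ 0x1d7f = 0xbb4f
One's complement: ~0xbb4f
Checksum = 0x44b0


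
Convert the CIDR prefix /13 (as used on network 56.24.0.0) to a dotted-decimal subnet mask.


/13 means 13 network bits, 19 host bits
Binary: 11111111111110000000000000000000
Mask: 255.248.0.0


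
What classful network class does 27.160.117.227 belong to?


First octet: 27
Binary: 00011011
0xxxxxxx -> Class A (1-126)
Class A, default mask 255.0.0.0 (/8)


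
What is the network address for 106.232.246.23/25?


IP:   01101010.11101000.11110110.00010111
Mask: 11111111.11111111.11111111.10000000
AND operation:
Net:  01101010.11101000.11110110.00000000
Network: 106.232.246.0/25


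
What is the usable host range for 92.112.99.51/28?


Network: 92.112.99.48
Broadcast: 92.112.99.63
First usable = network + 1
Last usable = broadcast - 1
Range: 92.112.99.49 to 92.112.99.62


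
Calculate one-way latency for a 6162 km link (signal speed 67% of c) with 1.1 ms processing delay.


Speed = 0.67 * 3e5 km/s = 201000 km/s
Propagation delay = 6162 / 201000 = 0.0307 s = 30.6567 ms
Processing delay = 1.1 ms
Total one-way latency = 31.7567 ms


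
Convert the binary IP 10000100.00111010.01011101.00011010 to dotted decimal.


10000100 = 132
00111010 = 58
01011101 = 93
00011010 = 26
IP: 132.58.93.26


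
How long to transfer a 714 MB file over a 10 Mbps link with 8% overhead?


Effective throughput = 10 * (1 - 8/100) = 9.2 Mbps
File size in Mb = 714 * 8 = 5712 Mb
Time = 5712 / 9.2
Time = 620.8696 seconds


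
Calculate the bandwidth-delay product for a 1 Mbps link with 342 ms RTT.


BDP = bandwidth * RTT
= 1 Mbps * 342 ms
= 1 * 1e6 * 342 / 1000 bits
= 342000 bits
= 42750 bytes
= 41.748 KB
BDP = 342000 bits (42750 bytes)


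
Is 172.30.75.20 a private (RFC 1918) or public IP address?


RFC 1918 private ranges:
  10.0.0.0/8 (10.0.0.0 - 10.255.255.255)
  172.16.0.0/12 (172.16.0.0 - 172.31.255.255)
  192.168.0.0/16 (192.168.0.0 - 192.168.255.255)
Private (in 172.16.0.0/12)


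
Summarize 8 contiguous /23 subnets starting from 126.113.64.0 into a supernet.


Original prefix: /23
Number of subnets: 8 = 2^3
New prefix = 23 - 3 = 20
Supernet: 126.113.64.0/20


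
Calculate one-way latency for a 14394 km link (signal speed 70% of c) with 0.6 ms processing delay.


Speed = 0.7 * 3e5 km/s = 210000 km/s
Propagation delay = 14394 / 210000 = 0.0685 s = 68.5429 ms
Processing delay = 0.6 ms
Total one-way latency = 69.1429 ms


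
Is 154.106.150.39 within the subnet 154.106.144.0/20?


Subnet network: 154.106.144.0
Test IP AND mask: 154.106.144.0
Yes, 154.106.150.39 is in 154.106.144.0/20


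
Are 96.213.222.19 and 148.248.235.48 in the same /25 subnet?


Mask: 255.255.255.128
96.213.222.19 AND mask = 96.213.222.0
148.248.235.48 AND mask = 148.248.235.0
No, different subnets (96.213.222.0 vs 148.248.235.0)


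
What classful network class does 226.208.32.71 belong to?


First octet: 226
Binary: 11100010
1110xxxx -> Class D (224-239)
Class D (multicast), default mask N/A


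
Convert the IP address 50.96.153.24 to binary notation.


50 = 00110010
96 = 01100000
153 = 10011001
24 = 00011000
Binary: 00110010.01100000.10011001.00011000


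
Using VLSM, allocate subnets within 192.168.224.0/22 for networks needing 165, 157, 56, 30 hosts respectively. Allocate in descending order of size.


165 hosts -> /24 (254 usable): 192.168.224.0/24
157 hosts -> /24 (254 usable): 192.168.225.0/24
56 hosts -> /26 (62 usable): 192.168.226.0/26
30 hosts -> /27 (30 usable): 192.168.226.64/27
Allocation: 192.168.224.0/24 (165 hosts, 254 usable); 192.168.225.0/24 (157 hosts, 254 usable); 192.168.226.0/26 (56 hosts, 62 usable); 192.168.226.64/27 (30 hosts, 30 usable)


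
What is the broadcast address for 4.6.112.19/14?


Network: 4.4.0.0/14
Host bits = 18
Set all host bits to 1:
Broadcast: 4.7.255.255


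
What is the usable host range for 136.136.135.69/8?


Network: 136.0.0.0
Broadcast: 136.255.255.255
First usable = network + 1
Last usable = broadcast - 1
Range: 136.0.0.1 to 136.255.255.254


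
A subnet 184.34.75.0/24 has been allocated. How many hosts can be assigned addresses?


Host bits = 32 - 24 = 8
Total addresses = 2^8 = 256
Usable = total - 2 (network and broadcast)
Usable hosts: 254


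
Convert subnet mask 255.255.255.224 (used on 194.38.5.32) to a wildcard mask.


Subnet mask: 255.255.255.224
Wildcard = 255.255.255.255 - subnet mask
255 - 255 = 0
255 - 255 = 0
255 - 255 = 0
255 - 224 = 31
Wildcard: 0.0.0.31


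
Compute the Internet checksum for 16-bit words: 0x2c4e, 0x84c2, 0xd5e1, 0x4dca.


Sum all words (with carry folding):
+ 0x2c4e = 0x2c4e
+ 0x84c2 = 0xb110
+ 0xd5e1 = 0x86f2
+ 0x4dca = 0xd4bc
One's complement: ~0xd4bc
Checksum = 0x2b43


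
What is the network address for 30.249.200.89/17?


IP:   00011110.11111001.11001000.01011001
Mask: 11111111.11111111.10000000.00000000
AND operation:
Net:  00011110.11111001.10000000.00000000
Network: 30.249.128.0/17


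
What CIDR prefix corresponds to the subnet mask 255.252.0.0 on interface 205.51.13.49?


Binary: 11111111.11111100.00000000.00000000
Count leading 1s
Prefix: /14


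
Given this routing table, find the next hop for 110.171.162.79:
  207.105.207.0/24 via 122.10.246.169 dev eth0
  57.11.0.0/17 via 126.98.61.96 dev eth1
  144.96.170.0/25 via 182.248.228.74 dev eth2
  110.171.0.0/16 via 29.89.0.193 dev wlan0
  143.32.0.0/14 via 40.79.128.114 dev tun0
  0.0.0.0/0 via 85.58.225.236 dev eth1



Longest prefix match for 110.171.162.79:
  /24 207.105.207.0: no
  /17 57.11.0.0: no
  /25 144.96.170.0: no
  /16 110.171.0.0: MATCH
  /14 143.32.0.0: no
  /0 0.0.0.0: MATCH
Selected: next-hop 29.89.0.193 via wlan0 (matched /16)


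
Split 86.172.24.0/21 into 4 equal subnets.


New prefix = 21 + 2 = 23
Each subnet has 512 addresses
  86.172.24.0/23
  86.172.26.0/23
  86.172.28.0/23
  86.172.30.0/23
Subnets: 86.172.24.0/23, 86.172.26.0/23, 86.172.28.0/23, 86.172.30.0/23


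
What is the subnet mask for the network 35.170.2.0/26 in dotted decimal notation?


/26 means 26 network bits, 6 host bits
Binary: 11111111111111111111111111000000
Mask: 255.255.255.192


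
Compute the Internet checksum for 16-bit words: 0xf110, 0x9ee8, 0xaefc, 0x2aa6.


Sum all words (with carry folding):
+ 0xf110 = 0xf110
+ 0x9ee8 = 0x8ff9
+ 0xaefc = 0x3ef6
+ 0x2aa6 = 0x699c
One's complement: ~0x699c
Checksum = 0x9663


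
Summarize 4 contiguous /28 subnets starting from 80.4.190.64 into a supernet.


Original prefix: /28
Number of subnets: 4 = 2^2
New prefix = 28 - 2 = 26
Supernet: 80.4.190.64/26


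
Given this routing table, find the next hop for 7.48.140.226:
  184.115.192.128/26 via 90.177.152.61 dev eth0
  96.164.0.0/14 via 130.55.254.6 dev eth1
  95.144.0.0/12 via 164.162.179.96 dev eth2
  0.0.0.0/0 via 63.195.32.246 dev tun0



Longest prefix match for 7.48.140.226:
  /26 184.115.192.128: no
  /14 96.164.0.0: no
  /12 95.144.0.0: no
  /0 0.0.0.0: MATCH
Selected: next-hop 63.195.32.246 via tun0 (matched /0)


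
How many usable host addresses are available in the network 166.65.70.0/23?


Host bits = 32 - 23 = 9
Total addresses = 2^9 = 512
Usable = total - 2 (network and broadcast)
Usable hosts: 510


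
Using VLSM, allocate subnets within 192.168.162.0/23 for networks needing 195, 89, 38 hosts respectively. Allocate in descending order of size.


195 hosts -> /24 (254 usable): 192.168.162.0/24
89 hosts -> /25 (126 usable): 192.168.163.0/25
38 hosts -> /26 (62 usable): 192.168.163.128/26
Allocation: 192.168.162.0/24 (195 hosts, 254 usable); 192.168.163.0/25 (89 hosts, 126 usable); 192.168.163.128/26 (38 hosts, 62 usable)


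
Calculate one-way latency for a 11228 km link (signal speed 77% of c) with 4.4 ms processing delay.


Speed = 0.77 * 3e5 km/s = 231000 km/s
Propagation delay = 11228 / 231000 = 0.0486 s = 48.6061 ms
Processing delay = 4.4 ms
Total one-way latency = 53.0061 ms


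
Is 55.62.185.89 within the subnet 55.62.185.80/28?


Subnet network: 55.62.185.80
Test IP AND mask: 55.62.185.80
Yes, 55.62.185.89 is in 55.62.185.80/28


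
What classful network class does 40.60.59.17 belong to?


First octet: 40
Binary: 00101000
0xxxxxxx -> Class A (1-126)
Class A, default mask 255.0.0.0 (/8)


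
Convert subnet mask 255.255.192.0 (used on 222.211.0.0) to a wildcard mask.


Subnet mask: 255.255.192.0
Wildcard = 255.255.255.255 - subnet mask
255 - 255 = 0
255 - 255 = 0
255 - 192 = 63
255 - 0 = 255
Wildcard: 0.0.63.255


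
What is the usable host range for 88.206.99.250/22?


Network: 88.206.96.0
Broadcast: 88.206.99.255
First usable = network + 1
Last usable = broadcast - 1
Range: 88.206.96.1 to 88.206.99.254


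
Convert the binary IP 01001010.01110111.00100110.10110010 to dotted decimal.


01001010 = 74
01110111 = 119
00100110 = 38
10110010 = 178
IP: 74.119.38.178


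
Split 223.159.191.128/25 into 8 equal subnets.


New prefix = 25 + 3 = 28
Each subnet has 16 addresses
  223.159.191.128/28
  223.159.191.144/28
  223.159.191.160/28
  223.159.191.176/28
  223.159.191.192/28
  223.159.191.208/28
  223.159.191.224/28
  223.159.191.240/28
Subnets: 223.159.191.128/28, 223.159.191.144/28, 223.159.191.160/28, 223.159.191.176/28, 223.159.191.192/28, 223.159.191.208/28, 223.159.191.224/28, 223.159.191.240/28


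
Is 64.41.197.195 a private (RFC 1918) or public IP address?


RFC 1918 private ranges:
  10.0.0.0/8 (10.0.0.0 - 10.255.255.255)
  172.16.0.0/12 (172.16.0.0 - 172.31.255.255)
  192.168.0.0/16 (192.168.0.0 - 192.168.255.255)
Public (not in any RFC 1918 range)


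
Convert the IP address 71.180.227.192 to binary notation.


71 = 01000111
180 = 10110100
227 = 11100011
192 = 11000000
Binary: 01000111.10110100.11100011.11000000


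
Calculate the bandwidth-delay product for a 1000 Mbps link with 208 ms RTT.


BDP = bandwidth * RTT
= 1000 Mbps * 208 ms
= 1000 * 1e6 * 208 / 1000 bits
= 208000000 bits
= 26000000 bytes
= 25390.625 KB
BDP = 208000000 bits (26000000 bytes)


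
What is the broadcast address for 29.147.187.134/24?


Network: 29.147.187.0/24
Host bits = 8
Set all host bits to 1:
Broadcast: 29.147.187.255


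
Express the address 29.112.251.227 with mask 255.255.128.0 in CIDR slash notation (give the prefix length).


Binary: 11111111.11111111.10000000.00000000
Count leading 1s
Prefix: /17


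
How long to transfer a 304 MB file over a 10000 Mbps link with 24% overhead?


Effective throughput = 10000 * (1 - 24/100) = 7600 Mbps
File size in Mb = 304 * 8 = 2432 Mb
Time = 2432 / 7600
Time = 0.32 seconds


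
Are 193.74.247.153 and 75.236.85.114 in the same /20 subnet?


Mask: 255.255.240.0
193.74.247.153 AND mask = 193.74.240.0
75.236.85.114 AND mask = 75.236.80.0
No, different subnets (193.74.240.0 vs 75.236.80.0)


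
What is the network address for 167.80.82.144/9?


IP:   10100111.01010000.01010010.10010000
Mask: 11111111.10000000.00000000.00000000
AND operation:
Net:  10100111.00000000.00000000.00000000
Network: 167.0.0.0/9


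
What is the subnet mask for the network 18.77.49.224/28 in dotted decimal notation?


/28 means 28 network bits, 4 host bits
Binary: 11111111111111111111111111110000
Mask: 255.255.255.240


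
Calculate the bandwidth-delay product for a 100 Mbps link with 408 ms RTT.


BDP = bandwidth * RTT
= 100 Mbps * 408 ms
= 100 * 1e6 * 408 / 1000 bits
= 40800000 bits
= 5100000 bytes
= 4980.4688 KB
BDP = 40800000 bits (5100000 bytes)


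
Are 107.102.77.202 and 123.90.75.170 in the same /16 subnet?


Mask: 255.255.0.0
107.102.77.202 AND mask = 107.102.0.0
123.90.75.170 AND mask = 123.90.0.0
No, different subnets (107.102.0.0 vs 123.90.0.0)


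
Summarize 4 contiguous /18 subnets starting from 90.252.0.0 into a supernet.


Original prefix: /18
Number of subnets: 4 = 2^2
New prefix = 18 - 2 = 16
Supernet: 90.252.0.0/16


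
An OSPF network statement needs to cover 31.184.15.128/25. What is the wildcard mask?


Subnet mask: 255.255.255.128
Wildcard = 255.255.255.255 - subnet mask
255 - 255 = 0
255 - 255 = 0
255 - 255 = 0
255 - 128 = 127
Wildcard: 0.0.0.127


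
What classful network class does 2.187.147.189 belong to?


First octet: 2
Binary: 00000010
0xxxxxxx -> Class A (1-126)
Class A, default mask 255.0.0.0 (/8)


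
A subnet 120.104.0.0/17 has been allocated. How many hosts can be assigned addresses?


Host bits = 32 - 17 = 15
Total addresses = 2^15 = 32768
Usable = total - 2 (network and broadcast)
Usable hosts: 32766


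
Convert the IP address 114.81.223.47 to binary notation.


114 = 01110010
81 = 01010001
223 = 11011111
47 = 00101111
Binary: 01110010.01010001.11011111.00101111


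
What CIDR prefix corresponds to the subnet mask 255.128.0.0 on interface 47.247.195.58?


Binary: 11111111.10000000.00000000.00000000
Count leading 1s
Prefix: /9


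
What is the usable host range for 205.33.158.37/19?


Network: 205.33.128.0
Broadcast: 205.33.159.255
First usable = network + 1
Last usable = broadcast - 1
Range: 205.33.128.1 to 205.33.159.254


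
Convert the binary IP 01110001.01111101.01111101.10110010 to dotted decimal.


01110001 = 113
01111101 = 125
01111101 = 125
10110010 = 178
IP: 113.125.125.178


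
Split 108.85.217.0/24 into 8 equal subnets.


New prefix = 24 + 3 = 27
Each subnet has 32 addresses
  108.85.217.0/27
  108.85.217.32/27
  108.85.217.64/27
  108.85.217.96/27
  108.85.217.128/27
  108.85.217.160/27
  108.85.217.192/27
  108.85.217.224/27
Subnets: 108.85.217.0/27, 108.85.217.32/27, 108.85.217.64/27, 108.85.217.96/27, 108.85.217.128/27, 108.85.217.160/27, 108.85.217.192/27, 108.85.217.224/27


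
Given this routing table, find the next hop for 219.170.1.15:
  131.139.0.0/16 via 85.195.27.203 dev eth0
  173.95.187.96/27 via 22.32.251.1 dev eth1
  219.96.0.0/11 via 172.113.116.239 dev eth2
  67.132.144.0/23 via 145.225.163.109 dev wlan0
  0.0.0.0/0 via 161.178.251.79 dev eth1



Longest prefix match for 219.170.1.15:
  /16 131.139.0.0: no
  /27 173.95.187.96: no
  /11 219.96.0.0: no
  /23 67.132.144.0: no
  /0 0.0.0.0: MATCH
Selected: next-hop 161.178.251.79 via eth1 (matched /0)


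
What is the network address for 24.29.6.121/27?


IP:   00011000.00011101.00000110.01111001
Mask: 11111111.11111111.11111111.11100000
AND operation:
Net:  00011000.00011101.00000110.01100000
Network: 24.29.6.96/27


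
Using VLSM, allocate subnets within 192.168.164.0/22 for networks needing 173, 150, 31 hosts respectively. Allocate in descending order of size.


173 hosts -> /24 (254 usable): 192.168.164.0/24
150 hosts -> /24 (254 usable): 192.168.165.0/24
31 hosts -> /26 (62 usable): 192.168.166.0/26
Allocation: 192.168.164.0/24 (173 hosts, 254 usable); 192.168.165.0/24 (150 hosts, 254 usable); 192.168.166.0/26 (31 hosts, 62 usable)


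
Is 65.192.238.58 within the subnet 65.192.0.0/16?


Subnet network: 65.192.0.0
Test IP AND mask: 65.192.0.0
Yes, 65.192.238.58 is in 65.192.0.0/16


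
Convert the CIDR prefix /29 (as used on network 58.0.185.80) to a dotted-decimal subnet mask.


/29 means 29 network bits, 3 host bits
Binary: 11111111111111111111111111111000
Mask: 255.255.255.248


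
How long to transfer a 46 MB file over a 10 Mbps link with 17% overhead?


Effective throughput = 10 * (1 - 17/100) = 8.3 Mbps
File size in Mb = 46 * 8 = 368 Mb
Time = 368 / 8.3
Time = 44.3373 seconds


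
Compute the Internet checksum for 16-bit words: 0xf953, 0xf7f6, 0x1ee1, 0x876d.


Sum all words (with carry folding):
+ 0xf953 = 0xf953
+ 0xf7f6 = 0xf14a
+ 0x1ee1 = 0x102c
+ 0x876d = 0x9799
One's complement: ~0x9799
Checksum = 0x6866


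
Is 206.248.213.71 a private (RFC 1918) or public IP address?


RFC 1918 private ranges:
  10.0.0.0/8 (10.0.0.0 - 10.255.255.255)
  172.16.0.0/12 (172.16.0.0 - 172.31.255.255)
  192.168.0.0/16 (192.168.0.0 - 192.168.255.255)
Public (not in any RFC 1918 range)


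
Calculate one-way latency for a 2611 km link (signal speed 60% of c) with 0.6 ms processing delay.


Speed = 0.6 * 3e5 km/s = 180000 km/s
Propagation delay = 2611 / 180000 = 0.0145 s = 14.5056 ms
Processing delay = 0.6 ms
Total one-way latency = 15.1056 ms


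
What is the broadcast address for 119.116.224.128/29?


Network: 119.116.224.128/29
Host bits = 3
Set all host bits to 1:
Broadcast: 119.116.224.135


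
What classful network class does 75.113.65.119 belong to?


First octet: 75
Binary: 01001011
0xxxxxxx -> Class A (1-126)
Class A, default mask 255.0.0.0 (/8)


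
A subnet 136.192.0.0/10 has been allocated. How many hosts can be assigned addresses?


Host bits = 32 - 10 = 22
Total addresses = 2^22 = 4194304
Usable = total - 2 (network and broadcast)
Usable hosts: 4194302


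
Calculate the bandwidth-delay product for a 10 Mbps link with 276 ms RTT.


BDP = bandwidth * RTT
= 10 Mbps * 276 ms
= 10 * 1e6 * 276 / 1000 bits
= 2760000 bits
= 345000 bytes
= 336.9141 KB
BDP = 2760000 bits (345000 bytes)


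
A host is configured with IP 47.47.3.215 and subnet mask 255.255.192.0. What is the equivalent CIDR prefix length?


Binary: 11111111.11111111.11000000.00000000
Count leading 1s
Prefix: /18


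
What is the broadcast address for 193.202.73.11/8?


Network: 193.0.0.0/8
Host bits = 24
Set all host bits to 1:
Broadcast: 193.255.255.255


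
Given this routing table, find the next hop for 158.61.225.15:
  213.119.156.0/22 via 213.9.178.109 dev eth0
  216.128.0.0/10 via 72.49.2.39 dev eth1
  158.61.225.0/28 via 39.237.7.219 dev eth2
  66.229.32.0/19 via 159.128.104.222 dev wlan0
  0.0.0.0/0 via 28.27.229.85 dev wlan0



Longest prefix match for 158.61.225.15:
  /22 213.119.156.0: no
  /10 216.128.0.0: no
  /28 158.61.225.0: MATCH
  /19 66.229.32.0: no
  /0 0.0.0.0: MATCH
Selected: next-hop 39.237.7.219 via eth2 (matched /28)
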